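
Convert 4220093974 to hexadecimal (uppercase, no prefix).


4220093974 = FB898616 hex

FB898616


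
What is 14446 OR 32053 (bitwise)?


0b11100001101110 | 0b111110100110101 = 0b111110101111111 = 32127

32127


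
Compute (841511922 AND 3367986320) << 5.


Step 1: 841511922 & 3367986320 = 2646160
Step 2: 2646160 << 5 = 84677120

84677120


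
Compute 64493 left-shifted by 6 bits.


0b1111101111101101 << 6 = 0b1111101111101101000000 = 4127552

4127552


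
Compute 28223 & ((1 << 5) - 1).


28223 & 31 = 31

31


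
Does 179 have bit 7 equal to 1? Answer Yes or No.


0b10110011, bit 7 = 1. Yes

Yes


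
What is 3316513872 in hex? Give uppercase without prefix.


3316513872 = C5ADFC50 hex

C5ADFC50


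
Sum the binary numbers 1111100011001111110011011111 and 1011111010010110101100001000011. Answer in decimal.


1111100011001111110011011111 + 1011111010010110101100001000011 = 1101110110110000101010100100010 = 1859671330

1859671330


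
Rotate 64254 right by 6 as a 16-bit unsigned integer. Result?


Rotate 0b1111101011111110 right by 6 (16-bit) = 0b1111101111101011 = 64491

64491


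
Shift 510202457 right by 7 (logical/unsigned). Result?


0b11110011010010001001001011001 >> 7 = 0b1111001101001000100100 = 3985956

3985956


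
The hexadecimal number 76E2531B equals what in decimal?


76E2531B hex = 1994543899 decimal

1994543899


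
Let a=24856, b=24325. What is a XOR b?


24856 ^ 24325 = 15901

15901


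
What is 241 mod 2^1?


241 & 1 = 1

1


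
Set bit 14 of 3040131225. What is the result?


3040131225 | (1 << 14) = 3040131225 | 16384 = 3040147609

3040147609


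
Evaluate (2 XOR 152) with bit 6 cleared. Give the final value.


Step 1: 2 ^ 152 = 154
Step 2: 154 & ~(1 << 6) = 154

154


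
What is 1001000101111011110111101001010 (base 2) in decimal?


1001000101111011110111101001010 in decimal = 1220407114

1220407114


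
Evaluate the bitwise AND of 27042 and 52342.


0b110100110100010 & 0b1100110001110110 = 0b100100000100010 = 18466

18466


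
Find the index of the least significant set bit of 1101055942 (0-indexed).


0b1000001101000001100011111000110. Lowest set bit at position 1

1


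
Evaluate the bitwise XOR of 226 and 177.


0b11100010 ^ 0b10110001 = 0b1010011 = 83

83


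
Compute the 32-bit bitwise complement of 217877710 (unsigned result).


~0b1100111111001000110011001110 = 0b11110011000000110111001100110001 = 4077089585 (32-bit unsigned)

4077089585


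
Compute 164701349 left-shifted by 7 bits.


0b1001110100010010010010100101 << 7 = 0b10011101000100100100101001010000000 = 21081772672

21081772672


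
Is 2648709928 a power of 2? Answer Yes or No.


0b10011101111000000001101100101000. Multiple bits set => No

No


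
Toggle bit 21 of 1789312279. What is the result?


1789312279 ^ (1 << 21) = 1789312279 ^ 2097152 = 1787215127

1787215127


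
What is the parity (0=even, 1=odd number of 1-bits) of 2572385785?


0b10011001010100110111110111111001 has 20 ones => parity 0

0


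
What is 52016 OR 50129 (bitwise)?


0b1100101100110000 | 0b1100001111010001 = 0b1100101111110001 = 52209

52209


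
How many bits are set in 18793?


0b100100101101001 has 7 set bits

7


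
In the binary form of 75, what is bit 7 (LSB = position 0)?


0b1001011, position 7 = 0

0


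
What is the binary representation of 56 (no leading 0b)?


56 = 111000 in binary

111000


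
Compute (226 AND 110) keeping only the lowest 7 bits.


Step 1: 226 & 110 = 98
Step 2: 98 & 127 = 98

98


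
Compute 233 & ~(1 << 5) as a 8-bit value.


233 & ~(1 << 5) = 201

201


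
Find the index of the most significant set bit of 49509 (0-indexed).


0b1100000101100101. Highest set bit at position 15

15


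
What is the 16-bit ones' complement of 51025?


51025 ^ 65535 = 14510

14510


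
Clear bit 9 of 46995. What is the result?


46995 & ~(1 << 9) = 46483

46483


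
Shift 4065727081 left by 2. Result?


0b11110010010101100001001001101001 << 2 = 0b1111001001010110000100100110100100 = 16262908324

16262908324


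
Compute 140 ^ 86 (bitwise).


0b10001100 ^ 0b1010110 = 0b11011010 = 218

218


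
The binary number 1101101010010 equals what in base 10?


1101101010010 in decimal = 6994

6994


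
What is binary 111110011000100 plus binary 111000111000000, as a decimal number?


111110011000100 + 111000111000000 = 1110111010000100 = 61060

61060


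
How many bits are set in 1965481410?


0b1110101001001101101110111000010 has 17 set bits

17


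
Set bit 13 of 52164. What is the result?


52164 | (1 << 13) = 52164 | 8192 = 60356

60356


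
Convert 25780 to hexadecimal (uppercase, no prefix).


25780 = 64B4 hex

64B4


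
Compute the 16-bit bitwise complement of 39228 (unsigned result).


~0b1001100100111100 = 0b110011011000011 = 26307 (16-bit unsigned)

26307


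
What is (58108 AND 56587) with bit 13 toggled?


Step 1: 58108 & 56587 = 49160
Step 2: 49160 ^ (1 << 13) = 49160 ^ 8192 = 57352

57352


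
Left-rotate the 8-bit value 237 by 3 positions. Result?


Rotate 0b11101101 left by 3 (8-bit) = 0b1101111 = 111

111


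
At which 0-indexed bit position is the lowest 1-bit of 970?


0b1111001010. Lowest set bit at position 1

1


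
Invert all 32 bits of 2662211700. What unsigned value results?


2662211700 ^ 4294967295 = 1632755595

1632755595


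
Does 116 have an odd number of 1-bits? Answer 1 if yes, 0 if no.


0b1110100 has 4 ones => parity 0

0


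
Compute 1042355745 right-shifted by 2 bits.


0b111110001000010001011000100001 >> 2 = 0b1111100010000100010110001000 = 260588936

260588936


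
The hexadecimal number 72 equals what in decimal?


72 hex = 114 decimal

114


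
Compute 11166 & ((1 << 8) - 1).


11166 & 255 = 158

158


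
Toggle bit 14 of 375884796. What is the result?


375884796 ^ (1 << 14) = 375884796 ^ 16384 = 375901180

375901180


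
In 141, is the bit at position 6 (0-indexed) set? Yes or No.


0b10001101, bit 6 = 0. No

No


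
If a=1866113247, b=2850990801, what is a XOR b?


1866113247 ^ 2850990801 = 3335784974

3335784974


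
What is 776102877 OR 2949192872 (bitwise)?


0b101110010000100110001111011101 | 0b10101111110010010001110010101000 = 0b10101111110010110111111111111101 = 2949349373

2949349373


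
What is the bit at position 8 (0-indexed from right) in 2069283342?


0b1111011010101101100001000001110, position 8 = 0

0


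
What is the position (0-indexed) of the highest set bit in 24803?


0b110000011100011. Highest set bit at position 14

14


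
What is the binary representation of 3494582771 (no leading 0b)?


3494582771 = 11010000010010110001100111110011 in binary

11010000010010110001100111110011


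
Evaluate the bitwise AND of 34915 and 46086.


0b1000100001100011 & 0b1011010000000110 = 0b1000000000000010 = 32770

32770


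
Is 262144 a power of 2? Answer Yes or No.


0b1000000000000000000. Only one bit set => Yes

Yes


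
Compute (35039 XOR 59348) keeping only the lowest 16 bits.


Step 1: 35039 ^ 59348 = 28427
Step 2: 28427 & 65535 = 28427

28427


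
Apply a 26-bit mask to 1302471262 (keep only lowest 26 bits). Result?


1302471262 & 67108863 = 27402846

27402846


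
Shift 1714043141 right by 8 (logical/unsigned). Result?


0b1100110001010100011100100000101 >> 8 = 0b11001100010101000111001 = 6695481

6695481


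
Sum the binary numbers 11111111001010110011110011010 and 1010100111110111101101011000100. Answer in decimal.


11111111001010110011110011010 + 1010100111110111101101011000100 = 1110100111000010100001001011110 = 1960919646

1960919646


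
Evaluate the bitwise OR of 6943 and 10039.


0b1101100011111 | 0b10011100110111 = 0b11111100111111 = 16191

16191


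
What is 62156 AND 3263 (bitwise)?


0b1111001011001100 & 0b110010111111 = 0b10001100 = 140

140


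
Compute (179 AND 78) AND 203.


Step 1: 179 & 78 = 2
Step 2: 2 & 203 = 2

2


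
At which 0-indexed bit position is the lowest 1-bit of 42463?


0b1010010111011111. Lowest set bit at position 0

0


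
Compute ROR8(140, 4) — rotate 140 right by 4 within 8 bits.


Rotate 0b10001100 right by 4 (8-bit) = 0b11001000 = 200

200


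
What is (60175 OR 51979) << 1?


Step 1: 60175 | 51979 = 60175
Step 2: 60175 << 1 = 120350

120350


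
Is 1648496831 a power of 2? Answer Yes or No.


0b1100010010000100001000010111111. Multiple bits set => No

No


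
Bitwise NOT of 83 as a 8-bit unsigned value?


~0b1010011 = 0b10101100 = 172 (8-bit unsigned)

172


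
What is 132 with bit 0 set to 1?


132 | (1 << 0) = 132 | 1 = 133

133


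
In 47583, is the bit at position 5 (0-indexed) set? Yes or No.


0b1011100111011111, bit 5 = 0. No

No


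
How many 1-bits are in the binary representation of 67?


0b1000011 has 3 set bits

3


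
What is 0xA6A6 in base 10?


A6A6 hex = 42662 decimal

42662


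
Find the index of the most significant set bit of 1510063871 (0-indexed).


0b1011010000000011011111011111111. Highest set bit at position 30

30


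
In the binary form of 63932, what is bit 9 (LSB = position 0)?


0b1111100110111100, position 9 = 0

0


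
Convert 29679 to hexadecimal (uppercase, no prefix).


29679 = 73EF hex

73EF


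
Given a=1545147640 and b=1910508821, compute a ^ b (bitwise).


1545147640 ^ 1910508821 = 771299821

771299821


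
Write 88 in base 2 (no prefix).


88 = 1011000 in binary

1011000


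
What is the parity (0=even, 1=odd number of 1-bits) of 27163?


0b110101000011011 has 8 ones => parity 0

0


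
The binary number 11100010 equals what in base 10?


11100010 in decimal = 226

226


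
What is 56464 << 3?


0b1101110010010000 << 3 = 0b1101110010010000000 = 451712

451712


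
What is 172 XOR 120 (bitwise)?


0b10101100 ^ 0b1111000 = 0b11010100 = 212

212


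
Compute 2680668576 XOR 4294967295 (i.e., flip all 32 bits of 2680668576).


2680668576 ^ 4294967295 = 1614298719

1614298719


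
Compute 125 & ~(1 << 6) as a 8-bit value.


125 & ~(1 << 6) = 61

61


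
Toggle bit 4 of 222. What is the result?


222 ^ (1 << 4) = 222 ^ 16 = 206

206


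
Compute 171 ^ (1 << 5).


171 ^ (1 << 5) = 171 ^ 32 = 139

139


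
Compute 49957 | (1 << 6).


49957 | (1 << 6) = 49957 | 64 = 50021

50021


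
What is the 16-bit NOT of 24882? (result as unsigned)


~0b110000100110010 = 0b1001111011001101 = 40653 (16-bit unsigned)

40653


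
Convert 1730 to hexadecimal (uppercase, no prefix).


1730 = 6C2 hex

6C2


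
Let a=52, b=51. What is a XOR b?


52 ^ 51 = 7

7


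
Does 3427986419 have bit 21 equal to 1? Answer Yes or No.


0b11001100010100101110101111110011, bit 21 = 0. No

No


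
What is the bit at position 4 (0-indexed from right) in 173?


0b10101101, position 4 = 0

0


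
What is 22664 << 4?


0b101100010001000 << 4 = 0b1011000100010000000 = 362624

362624


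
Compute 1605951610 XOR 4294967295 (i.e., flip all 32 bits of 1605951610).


1605951610 ^ 4294967295 = 2689015685

2689015685


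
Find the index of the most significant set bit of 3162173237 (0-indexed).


0b10111100011110101110111100110101. Highest set bit at position 31

31


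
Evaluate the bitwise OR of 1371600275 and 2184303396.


0b1010001110000001111010110010011 | 0b10000010001100011101001100100100 = 0b11010011111100011111011110110111 = 3555850167

3555850167


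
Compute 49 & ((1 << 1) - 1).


49 & 1 = 1

1


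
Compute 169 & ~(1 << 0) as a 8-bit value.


169 & ~(1 << 0) = 168

168


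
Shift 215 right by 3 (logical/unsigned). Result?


0b11010111 >> 3 = 0b11010 = 26

26


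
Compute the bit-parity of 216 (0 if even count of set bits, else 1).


0b11011000 has 4 ones => parity 0

0


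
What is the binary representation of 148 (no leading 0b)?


148 = 10010100 in binary

10010100


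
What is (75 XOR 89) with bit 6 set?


Step 1: 75 ^ 89 = 18
Step 2: 18 | (1 << 6) = 18 | 64 = 82

82


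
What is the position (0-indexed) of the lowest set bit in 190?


0b10111110. Lowest set bit at position 1

1


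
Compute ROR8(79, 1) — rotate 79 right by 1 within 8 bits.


Rotate 0b1001111 right by 1 (8-bit) = 0b10100111 = 167

167


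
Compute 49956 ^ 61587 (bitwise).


0b1100001100100100 ^ 0b1111000010010011 = 0b11001110110111 = 13239

13239


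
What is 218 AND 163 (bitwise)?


0b11011010 & 0b10100011 = 0b10000010 = 130

130


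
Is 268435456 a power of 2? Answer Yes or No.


0b10000000000000000000000000000. Only one bit set => Yes

Yes


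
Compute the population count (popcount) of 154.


0b10011010 has 4 set bits

4


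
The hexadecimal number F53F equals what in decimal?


F53F hex = 62783 decimal

62783


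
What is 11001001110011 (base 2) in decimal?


11001001110011 in decimal = 12915

12915


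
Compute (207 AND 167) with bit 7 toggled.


Step 1: 207 & 167 = 135
Step 2: 135 ^ (1 << 7) = 135 ^ 128 = 7

7


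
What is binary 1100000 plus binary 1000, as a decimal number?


1100000 + 1000 = 1101000 = 104

104


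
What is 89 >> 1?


0b1011001 >> 1 = 0b101100 = 44

44


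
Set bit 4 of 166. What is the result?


166 | (1 << 4) = 166 | 16 = 182

182


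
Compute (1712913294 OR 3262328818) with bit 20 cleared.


Step 1: 1712913294 | 3262328818 = 3866886142
Step 2: 3866886142 & ~(1 << 20) = 3865837566

3865837566


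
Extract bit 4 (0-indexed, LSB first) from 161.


0b10100001, position 4 = 0

0


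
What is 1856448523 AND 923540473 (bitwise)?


0b1101110101001110010100000001011 & 0b110111000011000001101111111001 = 0b100110000001000000100000001001 = 637798409

637798409


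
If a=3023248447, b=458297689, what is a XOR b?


3023248447 ^ 458297689 = 2942438758

2942438758


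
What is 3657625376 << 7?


0b11011010000000101110111100100000 << 7 = 0b110110100000001011101111001000000000000 = 468176048128

468176048128


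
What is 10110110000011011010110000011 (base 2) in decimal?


10110110000011011010110000011 in decimal = 381793667

381793667


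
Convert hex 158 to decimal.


158 hex = 344 decimal

344


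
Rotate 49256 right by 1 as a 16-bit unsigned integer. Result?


Rotate 0b1100000001101000 right by 1 (16-bit) = 0b110000000110100 = 24628

24628


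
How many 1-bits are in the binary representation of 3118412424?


0b10111001110111110011001010001000 has 17 set bits

17


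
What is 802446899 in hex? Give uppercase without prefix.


802446899 = 2FD45E33 hex

2FD45E33


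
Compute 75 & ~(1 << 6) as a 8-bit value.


75 & ~(1 << 6) = 11

11


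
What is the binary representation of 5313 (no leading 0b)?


5313 = 1010011000001 in binary

1010011000001


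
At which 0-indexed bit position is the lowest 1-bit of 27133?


0b110100111111101. Lowest set bit at position 0

0


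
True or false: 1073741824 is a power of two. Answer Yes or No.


0b1000000000000000000000000000000. Only one bit set => Yes

Yes


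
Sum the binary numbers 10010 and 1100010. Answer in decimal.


10010 + 1100010 = 1110100 = 116

116


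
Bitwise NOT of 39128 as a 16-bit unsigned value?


~0b1001100011011000 = 0b110011100100111 = 26407 (16-bit unsigned)

26407


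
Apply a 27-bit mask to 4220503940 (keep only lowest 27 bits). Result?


4220503940 & 134217727 = 59754372

59754372


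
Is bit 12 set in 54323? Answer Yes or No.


0b1101010000110011, bit 12 = 1. Yes

Yes


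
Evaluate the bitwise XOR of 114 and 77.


0b1110010 ^ 0b1001101 = 0b111111 = 63

63


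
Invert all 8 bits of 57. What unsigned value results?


57 ^ 255 = 198

198


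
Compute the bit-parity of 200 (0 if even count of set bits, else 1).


0b11001000 has 3 ones => parity 1

1


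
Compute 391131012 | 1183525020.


0b10111010100000010111110000100 | 0b1000110100010110010100010011100 = 0b1010111110110110010111110011100 = 1473982364

1473982364


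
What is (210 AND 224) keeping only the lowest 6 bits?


Step 1: 210 & 224 = 192
Step 2: 192 & 63 = 0

0


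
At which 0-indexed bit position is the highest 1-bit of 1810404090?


0b1101011111010001001001011111010. Highest set bit at position 30

30


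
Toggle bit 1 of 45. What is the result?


45 ^ (1 << 1) = 45 ^ 2 = 47

47


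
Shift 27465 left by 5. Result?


0b110101101001001 << 5 = 0b11010110100100100000 = 878880

878880


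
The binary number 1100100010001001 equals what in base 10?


1100100010001001 in decimal = 51337

51337


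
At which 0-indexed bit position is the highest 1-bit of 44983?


0b1010111110110111. Highest set bit at position 15

15


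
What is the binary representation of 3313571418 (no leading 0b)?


3313571418 = 11000101100000010001011001011010 in binary

11000101100000010001011001011010


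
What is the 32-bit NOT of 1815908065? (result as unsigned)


~0b1101100001111001000111011100001 = 0b10010011110000110111000100011110 = 2479059230 (32-bit unsigned)

2479059230


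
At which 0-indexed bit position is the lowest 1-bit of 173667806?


0b1010010110011111010111011110. Lowest set bit at position 1

1


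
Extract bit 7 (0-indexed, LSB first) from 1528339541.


0b1011011000110001001110001010101, position 7 = 0

0


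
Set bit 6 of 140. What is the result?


140 | (1 << 6) = 140 | 64 = 204

204


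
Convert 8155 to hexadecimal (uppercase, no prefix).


8155 = 1FDB hex

1FDB


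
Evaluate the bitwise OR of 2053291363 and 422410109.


0b1111010011000101011110101100011 | 0b11001001011010111011101111101 = 0b1111011011011111111111101111111 = 2070937471

2070937471


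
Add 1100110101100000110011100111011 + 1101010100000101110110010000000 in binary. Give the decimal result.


1100110101100000110011100111011 + 1101010100000101110110010000000 = 11010001001100110101001110111011 = 3509801915

3509801915


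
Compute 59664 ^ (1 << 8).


59664 ^ (1 << 8) = 59664 ^ 256 = 59408

59408


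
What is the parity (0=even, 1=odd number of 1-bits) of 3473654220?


0b11001111000010111100000111001100 has 16 ones => parity 0

0


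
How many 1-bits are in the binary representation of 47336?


0b1011100011101000 has 8 set bits

8


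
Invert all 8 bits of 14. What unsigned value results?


14 ^ 255 = 241

241


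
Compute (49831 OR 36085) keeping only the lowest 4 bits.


Step 1: 49831 | 36085 = 52983
Step 2: 52983 & 15 = 7

7


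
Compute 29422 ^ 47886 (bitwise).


0b111001011101110 ^ 0b1011101100001110 = 0b1100100111100000 = 51680

51680


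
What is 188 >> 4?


0b10111100 >> 4 = 0b1011 = 11

11


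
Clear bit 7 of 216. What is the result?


216 & ~(1 << 7) = 88

88


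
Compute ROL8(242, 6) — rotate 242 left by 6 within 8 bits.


Rotate 0b11110010 left by 6 (8-bit) = 0b10111100 = 188

188


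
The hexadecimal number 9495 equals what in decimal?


9495 hex = 38037 decimal

38037


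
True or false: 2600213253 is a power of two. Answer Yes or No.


0b10011010111111000001101100000101. Multiple bits set => No

No


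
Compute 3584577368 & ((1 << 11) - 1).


3584577368 & 2047 = 1880

1880


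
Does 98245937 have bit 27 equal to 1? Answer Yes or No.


0b101110110110001110100110001, bit 27 = 0. No

No


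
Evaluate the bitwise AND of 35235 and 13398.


0b1000100110100011 & 0b11010001010110 = 0b10 = 2

2


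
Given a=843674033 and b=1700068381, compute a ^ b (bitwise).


843674033 ^ 1700068381 = 1461554604

1461554604


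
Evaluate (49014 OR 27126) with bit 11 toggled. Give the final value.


Step 1: 49014 | 27126 = 65526
Step 2: 65526 ^ (1 << 11) = 65526 ^ 2048 = 63478

63478


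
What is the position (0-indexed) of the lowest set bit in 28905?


0b111000011101001. Lowest set bit at position 0

0


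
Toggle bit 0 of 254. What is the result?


254 ^ (1 << 0) = 254 ^ 1 = 255

255


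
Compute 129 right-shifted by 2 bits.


0b10000001 >> 2 = 0b100000 = 32

32


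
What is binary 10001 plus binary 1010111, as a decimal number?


10001 + 1010111 = 1101000 = 104

104


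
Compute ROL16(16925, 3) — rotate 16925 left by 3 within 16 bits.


Rotate 0b100001000011101 left by 3 (16-bit) = 0b1000011101010 = 4330

4330


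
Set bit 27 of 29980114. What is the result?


29980114 | (1 << 27) = 29980114 | 134217728 = 164197842

164197842


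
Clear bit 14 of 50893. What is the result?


50893 & ~(1 << 14) = 34509

34509


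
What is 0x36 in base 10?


36 hex = 54 decimal

54


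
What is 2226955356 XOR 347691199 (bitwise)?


0b10000100101111001010010001011100 ^ 0b10100101110010101100010111111 = 0b10010000000001011111110011100011 = 2416311523

2416311523


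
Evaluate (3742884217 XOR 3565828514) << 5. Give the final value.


Step 1: 3742884217 ^ 3565828514 = 194894043
Step 2: 194894043 << 5 = 6236609376

6236609376


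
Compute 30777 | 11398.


0b111100000111001 | 0b10110010000110 = 0b111110010111111 = 31935

31935


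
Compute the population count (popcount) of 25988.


0b110010110000100 has 6 set bits

6


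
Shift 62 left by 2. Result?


0b111110 << 2 = 0b11111000 = 248

248


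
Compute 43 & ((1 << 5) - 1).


43 & 31 = 11

11


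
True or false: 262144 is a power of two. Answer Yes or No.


0b1000000000000000000. Only one bit set => Yes

Yes


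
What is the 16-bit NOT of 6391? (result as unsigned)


~0b1100011110111 = 0b1110011100001000 = 59144 (16-bit unsigned)

59144


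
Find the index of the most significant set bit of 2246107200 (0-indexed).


0b10000101111000001110000001000000. Highest set bit at position 31

31


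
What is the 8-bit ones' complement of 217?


217 ^ 255 = 38

38


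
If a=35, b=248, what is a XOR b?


35 ^ 248 = 219

219


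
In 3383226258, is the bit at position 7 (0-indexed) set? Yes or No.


0b11001001101001111110111110010010, bit 7 = 1. Yes

Yes


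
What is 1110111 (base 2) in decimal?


1110111 in decimal = 119

119


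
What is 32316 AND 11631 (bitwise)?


0b111111000111100 & 0b10110101101111 = 0b10110000101100 = 11308

11308


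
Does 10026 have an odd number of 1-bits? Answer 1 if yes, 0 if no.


0b10011100101010 has 7 ones => parity 1

1


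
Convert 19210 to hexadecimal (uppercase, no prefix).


19210 = 4B0A hex

4B0A


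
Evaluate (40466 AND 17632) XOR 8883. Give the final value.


Step 1: 40466 & 17632 = 1024
Step 2: 1024 ^ 8883 = 9907

9907


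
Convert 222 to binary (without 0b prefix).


222 = 11011110 in binary

11011110


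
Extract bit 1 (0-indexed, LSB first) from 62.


0b111110, position 1 = 1

1


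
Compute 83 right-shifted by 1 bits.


0b1010011 >> 1 = 0b101001 = 41

41


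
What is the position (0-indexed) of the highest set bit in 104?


0b1101000. Highest set bit at position 6

6


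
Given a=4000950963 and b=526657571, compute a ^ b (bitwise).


4000950963 ^ 526657571 = 4045243024

4045243024


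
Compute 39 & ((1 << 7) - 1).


39 & 127 = 39

39


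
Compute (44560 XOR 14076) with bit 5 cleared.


Step 1: 44560 ^ 14076 = 39148
Step 2: 39148 & ~(1 << 5) = 39116

39116


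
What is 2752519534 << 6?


0b10100100000100000001110101101110 << 6 = 0b10100100000100000001110101101110000000 = 176161250176

176161250176


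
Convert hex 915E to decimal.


915E hex = 37214 decimal

37214


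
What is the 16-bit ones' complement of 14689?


14689 ^ 65535 = 50846

50846


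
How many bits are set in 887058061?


0b110100110111110110111010001101 has 19 set bits

19


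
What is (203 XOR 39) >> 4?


Step 1: 203 ^ 39 = 236
Step 2: 236 >> 4 = 14

14


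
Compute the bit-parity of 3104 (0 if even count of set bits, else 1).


0b110000100000 has 3 ones => parity 1

1


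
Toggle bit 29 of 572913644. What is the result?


572913644 ^ (1 << 29) = 572913644 ^ 536870912 = 36042732

36042732


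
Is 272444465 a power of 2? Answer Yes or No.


0b10000001111010010110000110001. Multiple bits set => No

No


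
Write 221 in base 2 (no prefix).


221 = 11011101 in binary

11011101


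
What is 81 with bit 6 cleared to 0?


81 & ~(1 << 6) = 17

17


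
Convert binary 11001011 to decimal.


11001011 in decimal = 203

203


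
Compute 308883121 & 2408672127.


0b10010011010010010111010110001 & 0b10001111100100010110101101111111 = 0b10000000010010101000110001 = 33630769

33630769


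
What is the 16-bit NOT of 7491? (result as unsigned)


~0b1110101000011 = 0b1110001010111100 = 58044 (16-bit unsigned)

58044


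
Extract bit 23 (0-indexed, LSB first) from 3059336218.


0b10110110010110011100010000011010, position 23 = 0

0


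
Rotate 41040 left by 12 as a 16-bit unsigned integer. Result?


Rotate 0b1010000001010000 left by 12 (16-bit) = 0b101000000101 = 2565

2565


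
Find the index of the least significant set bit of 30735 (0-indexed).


0b111100000001111. Lowest set bit at position 0

0


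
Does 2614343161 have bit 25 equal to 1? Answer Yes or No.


0b10011011110100111011010111111001, bit 25 = 1. Yes

Yes


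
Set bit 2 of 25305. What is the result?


25305 | (1 << 2) = 25305 | 4 = 25309

25309


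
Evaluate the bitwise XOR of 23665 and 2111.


0b101110001110001 ^ 0b100000111111 = 0b101010001001110 = 21582

21582


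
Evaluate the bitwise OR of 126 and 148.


0b1111110 | 0b10010100 = 0b11111110 = 254

254


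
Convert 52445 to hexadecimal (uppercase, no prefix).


52445 = CCDD hex

CCDD


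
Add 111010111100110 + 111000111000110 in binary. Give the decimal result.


111010111100110 + 111000111000110 = 1110011110101100 = 59308

59308


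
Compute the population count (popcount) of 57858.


0b1110001000000010 has 5 set bits

5


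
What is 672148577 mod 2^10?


672148577 & 1023 = 97

97


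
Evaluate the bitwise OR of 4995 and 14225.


0b1001110000011 | 0b11011110010001 = 0b11011110010011 = 14227

14227


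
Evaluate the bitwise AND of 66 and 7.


0b1000010 & 0b111 = 0b10 = 2

2


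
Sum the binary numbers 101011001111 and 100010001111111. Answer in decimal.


101011001111 + 100010001111111 = 100111101001110 = 20302

20302


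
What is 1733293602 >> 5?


0b1100111010011111111011000100010 >> 5 = 0b11001110100111111110110001 = 54165425

54165425


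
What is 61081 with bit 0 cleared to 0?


61081 & ~(1 << 0) = 61080

61080


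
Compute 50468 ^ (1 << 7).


50468 ^ (1 << 7) = 50468 ^ 128 = 50596

50596


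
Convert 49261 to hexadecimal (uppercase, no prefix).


49261 = C06D hex

C06D


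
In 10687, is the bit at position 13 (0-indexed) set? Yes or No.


0b10100110111111, bit 13 = 1. Yes

Yes


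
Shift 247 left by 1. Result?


0b11110111 << 1 = 0b111101110 = 494

494


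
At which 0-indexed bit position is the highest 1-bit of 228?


0b11100100. Highest set bit at position 7

7


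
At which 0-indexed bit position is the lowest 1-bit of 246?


0b11110110. Lowest set bit at position 1

1


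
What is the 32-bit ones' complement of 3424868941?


3424868941 ^ 4294967295 = 870098354

870098354


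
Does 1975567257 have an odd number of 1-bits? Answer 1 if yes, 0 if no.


0b1110101110000001100001110011001 has 15 ones => parity 1

1


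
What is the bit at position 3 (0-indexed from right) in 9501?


0b10010100011101, position 3 = 1

1


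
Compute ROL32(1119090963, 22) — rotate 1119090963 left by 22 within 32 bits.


Rotate 0b1000010101100111111100100010011 left by 22 (32-bit) = 0b1000100110100001010110011111110 = 1154526462

1154526462


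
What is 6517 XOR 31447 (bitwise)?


0b1100101110101 ^ 0b111101011010111 = 0b110001110100010 = 25506

25506


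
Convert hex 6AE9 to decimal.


6AE9 hex = 27369 decimal

27369


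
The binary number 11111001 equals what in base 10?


11111001 in decimal = 249

249


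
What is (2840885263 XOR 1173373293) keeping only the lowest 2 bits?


Step 1: 2840885263 ^ 1173373293 = 3970185570
Step 2: 3970185570 & 3 = 2

2


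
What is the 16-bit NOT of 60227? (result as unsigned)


~0b1110101101000011 = 0b1010010111100 = 5308 (16-bit unsigned)

5308


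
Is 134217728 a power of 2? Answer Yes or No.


0b1000000000000000000000000000. Only one bit set => Yes

Yes


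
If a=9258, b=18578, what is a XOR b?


9258 ^ 18578 = 27832

27832


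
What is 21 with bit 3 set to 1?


21 | (1 << 3) = 21 | 8 = 29

29


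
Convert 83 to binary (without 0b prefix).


83 = 1010011 in binary

1010011


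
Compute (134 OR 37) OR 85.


Step 1: 134 | 37 = 167
Step 2: 167 | 85 = 247

247


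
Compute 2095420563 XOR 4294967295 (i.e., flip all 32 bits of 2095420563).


2095420563 ^ 4294967295 = 2199546732

2199546732


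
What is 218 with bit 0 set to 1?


218 | (1 << 0) = 218 | 1 = 219

219


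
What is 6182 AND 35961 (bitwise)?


0b1100000100110 & 0b1000110001111001 = 0b100000100000 = 2080

2080


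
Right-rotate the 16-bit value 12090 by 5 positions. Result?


Rotate 0b10111100111010 right by 5 (16-bit) = 0b1101000101111001 = 53625

53625


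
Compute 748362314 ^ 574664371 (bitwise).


0b101100100110110001101001001010 ^ 0b100010010000001010111010110011 = 0b1110110110111011010011111001 = 249279737

249279737


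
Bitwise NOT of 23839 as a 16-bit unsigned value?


~0b101110100011111 = 0b1010001011100000 = 41696 (16-bit unsigned)

41696


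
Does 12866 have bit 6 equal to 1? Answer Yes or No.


0b11001001000010, bit 6 = 1. Yes

Yes


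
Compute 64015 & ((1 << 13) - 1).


64015 & 8191 = 6671

6671


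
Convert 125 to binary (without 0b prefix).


125 = 1111101 in binary

1111101


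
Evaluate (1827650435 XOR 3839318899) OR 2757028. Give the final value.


Step 1: 1827650435 ^ 3839318899 = 2285428976
Step 2: 2285428976 | 2757028 = 2285564404

2285564404


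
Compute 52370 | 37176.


0b1100110010010010 | 0b1001000100111000 = 0b1101110110111010 = 56762

56762


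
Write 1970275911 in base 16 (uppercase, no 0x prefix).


1970275911 = 75700647 hex

75700647


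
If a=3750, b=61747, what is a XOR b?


3750 ^ 61747 = 65429

65429


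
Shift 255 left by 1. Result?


0b11111111 << 1 = 0b111111110 = 510

510


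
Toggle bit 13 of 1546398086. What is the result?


1546398086 ^ (1 << 13) = 1546398086 ^ 8192 = 1546389894

1546389894


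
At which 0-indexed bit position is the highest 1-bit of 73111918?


0b100010110111001100101101110. Highest set bit at position 26

26


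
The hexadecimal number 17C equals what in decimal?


17C hex = 380 decimal

380


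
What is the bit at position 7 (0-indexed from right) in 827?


0b1100111011, position 7 = 0

0


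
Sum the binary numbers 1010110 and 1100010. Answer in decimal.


1010110 + 1100010 = 10111000 = 184

184


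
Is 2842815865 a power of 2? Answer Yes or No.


0b10101001011100011110110101111001. Multiple bits set => No

No


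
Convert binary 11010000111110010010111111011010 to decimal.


11010000111110010010111111011010 in decimal = 3505991642

3505991642


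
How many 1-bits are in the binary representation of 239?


0b11101111 has 7 set bits

7


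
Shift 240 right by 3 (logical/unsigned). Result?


0b11110000 >> 3 = 0b11110 = 30

30


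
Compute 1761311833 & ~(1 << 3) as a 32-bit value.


1761311833 & ~(1 << 3) = 1761311825

1761311825


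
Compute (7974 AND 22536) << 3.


Step 1: 7974 & 22536 = 6144
Step 2: 6144 << 3 = 49152

49152


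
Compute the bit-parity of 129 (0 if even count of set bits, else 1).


0b10000001 has 2 ones => parity 0

0


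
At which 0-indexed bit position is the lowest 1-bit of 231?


0b11100111. Lowest set bit at position 0

0


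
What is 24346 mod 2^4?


24346 & 15 = 10

10


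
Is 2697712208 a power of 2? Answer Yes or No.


0b10100000110010111101001001010000. Multiple bits set => No

No


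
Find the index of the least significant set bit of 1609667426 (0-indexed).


0b1011111111100011001001101100010. Lowest set bit at position 1

1


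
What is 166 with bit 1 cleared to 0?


166 & ~(1 << 1) = 164

164


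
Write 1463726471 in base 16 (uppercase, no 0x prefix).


1463726471 = 573EB187 hex

573EB187


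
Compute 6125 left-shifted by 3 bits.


0b1011111101101 << 3 = 0b1011111101101000 = 49000

49000


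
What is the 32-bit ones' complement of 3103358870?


3103358870 ^ 4294967295 = 1191608425

1191608425


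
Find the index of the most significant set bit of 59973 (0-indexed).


0b1110101001000101. Highest set bit at position 15

15


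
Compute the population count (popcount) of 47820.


0b1011101011001100 has 9 set bits

9


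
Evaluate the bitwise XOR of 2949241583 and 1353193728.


0b10101111110010011101101011101111 ^ 0b1010000101010000001100100000000 = 0b11111111011000011100001111101111 = 4284597231

4284597231


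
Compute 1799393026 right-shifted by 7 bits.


0b1101011010000001000111100000010 >> 7 = 0b110101101000000100011110 = 14057758

14057758


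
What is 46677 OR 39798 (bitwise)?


0b1011011001010101 | 0b1001101101110110 = 0b1011111101110111 = 49015

49015


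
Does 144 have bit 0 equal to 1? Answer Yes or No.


0b10010000, bit 0 = 0. No

No


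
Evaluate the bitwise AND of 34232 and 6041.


0b1000010110111000 & 0b1011110011001 = 0b10110011000 = 1432

1432


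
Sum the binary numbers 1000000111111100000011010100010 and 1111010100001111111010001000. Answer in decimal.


1000000111111100000011010100010 + 1111010100001111111010001000 = 1010000010011110000010100101010 = 1347355946

1347355946


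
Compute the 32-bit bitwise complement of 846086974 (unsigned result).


~0b110010011011100100001100111110 = 0b11001101100100011011110011000001 = 3448880321 (32-bit unsigned)

3448880321


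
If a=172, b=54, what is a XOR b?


172 ^ 54 = 154

154


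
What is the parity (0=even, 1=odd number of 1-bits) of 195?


0b11000011 has 4 ones => parity 0

0


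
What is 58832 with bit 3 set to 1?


58832 | (1 << 3) = 58832 | 8 = 58840

58840


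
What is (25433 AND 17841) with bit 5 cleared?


Step 1: 25433 & 17841 = 16657
Step 2: 16657 & ~(1 << 5) = 16657

16657


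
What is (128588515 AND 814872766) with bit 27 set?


Step 1: 128588515 & 814872766 = 8394914
Step 2: 8394914 | (1 << 27) = 8394914 | 134217728 = 142612642

142612642


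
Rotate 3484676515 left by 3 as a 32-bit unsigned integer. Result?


Rotate 0b11001111101100111111000110100011 left by 3 (32-bit) = 0b1111101100111111000110100011110 = 2107608350

2107608350


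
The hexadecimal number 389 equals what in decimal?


389 hex = 905 decimal

905


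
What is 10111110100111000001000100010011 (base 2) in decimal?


10111110100111000001000100010011 in decimal = 3197899027

3197899027


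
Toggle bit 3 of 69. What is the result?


69 ^ (1 << 3) = 69 ^ 8 = 77

77


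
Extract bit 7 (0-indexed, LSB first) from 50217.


0b1100010000101001, position 7 = 0

0


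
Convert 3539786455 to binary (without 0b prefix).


3539786455 = 11010010111111001101101011010111 in binary

11010010111111001101101011010111


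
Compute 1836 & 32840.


0b11100101100 & 0b1000000001001000 = 0b1000 = 8

8


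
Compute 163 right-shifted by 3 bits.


0b10100011 >> 3 = 0b10100 = 20

20


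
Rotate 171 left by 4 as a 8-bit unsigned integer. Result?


Rotate 0b10101011 left by 4 (8-bit) = 0b10111010 = 186

186


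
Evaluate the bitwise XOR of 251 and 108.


0b11111011 ^ 0b1101100 = 0b10010111 = 151

151


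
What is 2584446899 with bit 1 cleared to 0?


2584446899 & ~(1 << 1) = 2584446897

2584446897


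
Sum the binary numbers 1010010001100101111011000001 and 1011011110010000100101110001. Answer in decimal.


1010010001100101111011000001 + 1011011110010000100101110001 = 10101101111110110100000110010 = 364865586

364865586


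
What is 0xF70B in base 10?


F70B hex = 63243 decimal

63243


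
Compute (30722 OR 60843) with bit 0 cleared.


Step 1: 30722 | 60843 = 64939
Step 2: 64939 & ~(1 << 0) = 64938

64938


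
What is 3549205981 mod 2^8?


3549205981 & 255 = 221

221


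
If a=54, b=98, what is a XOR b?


54 ^ 98 = 84

84


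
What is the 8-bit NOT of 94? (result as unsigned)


~0b1011110 = 0b10100001 = 161 (8-bit unsigned)

161


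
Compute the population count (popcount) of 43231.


0b1010100011011111 has 10 set bits

10


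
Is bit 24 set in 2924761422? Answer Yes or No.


0b10101110010101000101000101001110, bit 24 = 0. No

No


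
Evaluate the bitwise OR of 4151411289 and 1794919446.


0b11110111011100011000001001011001 | 0b1101010111111000100110000010110 = 0b11111111111111011100111001011111 = 4294823519

4294823519


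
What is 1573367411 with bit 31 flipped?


1573367411 ^ (1 << 31) = 1573367411 ^ 2147483648 = 3720851059

3720851059


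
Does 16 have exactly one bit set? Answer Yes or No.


0b10000. Only one bit set => Yes

Yes


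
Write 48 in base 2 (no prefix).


48 = 110000 in binary

110000


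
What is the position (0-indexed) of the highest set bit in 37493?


0b1001001001110101. Highest set bit at position 15

15


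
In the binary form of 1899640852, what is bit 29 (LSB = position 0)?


0b1110001001110100011100000010100, position 29 = 1

1


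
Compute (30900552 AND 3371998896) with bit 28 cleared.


Step 1: 30900552 & 3371998896 = 13926400
Step 2: 13926400 & ~(1 << 28) = 13926400

13926400


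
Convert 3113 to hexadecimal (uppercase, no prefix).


3113 = C29 hex

C29


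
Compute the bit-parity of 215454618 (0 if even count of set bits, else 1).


0b1100110101111001001110011010 has 16 ones => parity 0

0


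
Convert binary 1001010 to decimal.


1001010 in decimal = 74

74


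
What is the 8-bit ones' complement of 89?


89 ^ 255 = 166

166


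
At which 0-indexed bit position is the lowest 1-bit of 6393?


0b1100011111001. Lowest set bit at position 0

0


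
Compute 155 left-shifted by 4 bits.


0b10011011 << 4 = 0b100110110000 = 2480

2480


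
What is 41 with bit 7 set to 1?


41 | (1 << 7) = 41 | 128 = 169

169


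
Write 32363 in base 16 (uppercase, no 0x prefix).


32363 = 7E6B hex

7E6B


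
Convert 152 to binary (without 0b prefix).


152 = 10011000 in binary

10011000


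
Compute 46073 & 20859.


0b1011001111111001 & 0b101000101111011 = 0b1000101111001 = 4473

4473
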